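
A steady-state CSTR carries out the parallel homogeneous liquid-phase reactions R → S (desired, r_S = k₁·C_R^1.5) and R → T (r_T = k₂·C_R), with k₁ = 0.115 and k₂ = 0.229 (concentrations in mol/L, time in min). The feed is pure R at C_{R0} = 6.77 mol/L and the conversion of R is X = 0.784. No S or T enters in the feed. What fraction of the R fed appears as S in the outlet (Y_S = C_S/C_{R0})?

0.296

Exit C_R = C_{R0}(1−X) = 6.77×0.216 = 1.462 mol/L.
A CSTR operates uniformly at the exit composition, giving r_S = 0.2034 and r_T = 0.3349 (each k·C_R^n at C_R = 1.462).
Fraction of consumed R going to S: r_S/(r_S+r_T) = 0.3778.
C_S = 0.3778·C_{R0}·X = 0.3778×6.77×0.784 = 2.01 mol/L; Y_S = C_S/C_{R0} = 0.296.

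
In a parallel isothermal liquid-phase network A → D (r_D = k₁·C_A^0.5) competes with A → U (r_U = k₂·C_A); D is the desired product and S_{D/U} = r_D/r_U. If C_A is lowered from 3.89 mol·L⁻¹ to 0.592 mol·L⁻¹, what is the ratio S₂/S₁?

2.56

S_{D/U} = (k₁/k₂)·C_A^-0.5, so S₂/S₁ = (C_{A,2}/C_{A,1})^-0.5.
= (0.592/3.89)^(-0.5) = (0.1522)^(-0.5) = 2.56.
Selectivity toward D rises as C_A falls — low-concentration operation is favoured.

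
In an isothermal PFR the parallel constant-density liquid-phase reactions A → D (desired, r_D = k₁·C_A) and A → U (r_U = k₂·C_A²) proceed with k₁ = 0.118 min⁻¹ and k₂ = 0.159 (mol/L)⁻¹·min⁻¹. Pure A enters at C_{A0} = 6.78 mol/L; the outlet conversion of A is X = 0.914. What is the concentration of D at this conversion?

1.29 mol/L

C_A = C_{A0}(1−X) = 0.5831 mol/L.
Along a PFR/batch, dC_D/dC_A = −r_D/(r_D+r_U) = −k₁/(k₁+k₂·C_A).
Integrating from C_{A0} to C_A: C_D = (0.118/0.159)·ln[(0.118+0.159·6.78)/(0.118+0.159·0.583)] = 0.7421·ln(1.196/0.2107) = 1.289 mol/L.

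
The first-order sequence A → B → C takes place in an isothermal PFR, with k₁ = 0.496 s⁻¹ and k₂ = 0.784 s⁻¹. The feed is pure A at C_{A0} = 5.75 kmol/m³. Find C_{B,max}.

1.65 kmol/m³

At the optimum, C_{B,max}/C_{A0} = (k₁/k₂)^[k₂/(k₂−k₁)].
= (0.496/0.784)^(0.784/(0.784−0.496)) = (0.6327)^(2.722) = 0.2876.
C_{B,max} = 0.2876×5.75 = 1.65 kmol/m³.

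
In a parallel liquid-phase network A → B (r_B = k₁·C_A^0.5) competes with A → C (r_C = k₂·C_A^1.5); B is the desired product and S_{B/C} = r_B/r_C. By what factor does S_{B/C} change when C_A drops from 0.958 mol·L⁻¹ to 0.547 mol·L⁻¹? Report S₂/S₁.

1.75

S_{B/C} = (k₁/k₂)·C_A⁻¹, so S₂/S₁ = (C_{A,2}/C_{A,1})⁻¹.
= 0.958/0.547 = 1.75.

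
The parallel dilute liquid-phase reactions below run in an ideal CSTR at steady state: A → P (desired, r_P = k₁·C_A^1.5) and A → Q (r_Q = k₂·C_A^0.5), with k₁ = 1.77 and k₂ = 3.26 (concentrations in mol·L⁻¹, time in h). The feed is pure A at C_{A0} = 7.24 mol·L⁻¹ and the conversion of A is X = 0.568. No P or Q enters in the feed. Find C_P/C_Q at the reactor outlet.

1.70

Exit C_A = C_{A0}(1−X) = 7.24×0.432 = 3.128 mol·L⁻¹.
Rates in a CSTR are evaluated at the outlet concentration: r_P = 1.77×3.128^1.5 = 9.791, r_Q = 3.26×3.128^0.5 = 5.765.
Overall selectivity = C_P/C_Q = r_Pτ/(r_Qτ) = r_P/r_Q = 1.70.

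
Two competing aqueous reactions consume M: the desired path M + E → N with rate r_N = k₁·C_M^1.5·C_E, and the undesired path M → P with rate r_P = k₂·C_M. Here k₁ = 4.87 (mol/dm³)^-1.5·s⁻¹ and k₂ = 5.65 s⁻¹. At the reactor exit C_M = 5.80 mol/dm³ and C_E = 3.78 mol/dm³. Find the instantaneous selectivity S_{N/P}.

S_{N/P} = r_N/r_P = (k₁·C_M^1.5·C_E)/(k₂·C_M) = (k₁/k₂)·C_M^0.5·C_E.
= (4.87×5.800^1.5×3.780) / (5.65×5.800) = 257.1/32.77 = 7.85.
Since the desired path is higher order in M, keeping C_M high (PFR or concentrated feed) favours N.

7.85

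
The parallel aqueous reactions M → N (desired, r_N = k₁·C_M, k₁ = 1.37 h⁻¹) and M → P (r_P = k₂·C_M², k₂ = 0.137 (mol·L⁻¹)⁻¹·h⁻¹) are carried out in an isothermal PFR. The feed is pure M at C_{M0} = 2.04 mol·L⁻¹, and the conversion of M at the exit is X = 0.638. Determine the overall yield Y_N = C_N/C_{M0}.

0.561

C_M = C_{M0}(1−X) = 0.7385 mol·L⁻¹.
Along a PFR/batch, dC_N/dC_M = −r_N/(r_N+r_P) = −k₁/(k₁+k₂·C_M).
Integrating from C_{M0} to C_M: C_N = (1.37/0.137)·ln[(1.37+0.137·2.04)/(1.37+0.137·0.738)] = 10.00·ln(1.649/1.471) = 1.144 mol·L⁻¹.
Y_N = C_N/C_{M0} = 1.144/2.04 = 0.561.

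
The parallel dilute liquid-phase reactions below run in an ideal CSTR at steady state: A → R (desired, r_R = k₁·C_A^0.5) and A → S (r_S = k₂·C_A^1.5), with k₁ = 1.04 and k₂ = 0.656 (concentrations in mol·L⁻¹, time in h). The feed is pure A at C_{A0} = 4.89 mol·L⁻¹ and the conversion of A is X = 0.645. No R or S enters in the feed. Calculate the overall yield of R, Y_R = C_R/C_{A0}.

Exit C_A = C_{A0}(1−X) = 4.89×0.355 = 1.736 mol·L⁻¹.
Rates in a CSTR are evaluated at the outlet concentration: r_R = 1.04×1.736^0.5 = 1.370, r_S = 0.656×1.736^1.5 = 1.500.
Fraction of consumed A going to R: r_R/(r_R+r_S) = 0.4773.
C_R = 0.4773·C_{A0}·X = 0.4773×4.89×0.645 = 1.51 mol·L⁻¹; Y_R = C_R/C_{A0} = 0.308.

0.308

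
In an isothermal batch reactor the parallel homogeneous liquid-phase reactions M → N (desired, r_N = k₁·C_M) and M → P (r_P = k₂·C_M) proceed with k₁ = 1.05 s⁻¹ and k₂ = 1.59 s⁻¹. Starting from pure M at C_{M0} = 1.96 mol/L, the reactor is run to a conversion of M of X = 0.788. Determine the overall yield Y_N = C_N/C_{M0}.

0.313

C_M = C_{M0}(1−X) = 0.4155 mol/L.
Both paths are first order in M, so the instantaneous fraction to N is constant: dC_N/d(−C_M) = k₁/(k₁+k₂) = 0.3977.
C_N = 0.3977·(C_{M0}−C_M) = 0.3977×1.544 = 0.614 mol/L.
Y_N = C_N/C_{M0} = 0.6143/1.96 = 0.313.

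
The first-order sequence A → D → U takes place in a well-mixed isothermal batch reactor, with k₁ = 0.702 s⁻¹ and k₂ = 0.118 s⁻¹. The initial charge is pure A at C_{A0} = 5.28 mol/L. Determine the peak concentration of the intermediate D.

3.68 mol/L

Evaluating C_D at t_opt = ln(k₂/k₁)/(k₂−k₁) gives C_{D,max}/C_{A0} = (k₁/k₂)^[k₂/(k₂−k₁)].
= (0.702/0.118)^(0.118/(0.118−0.702)) = (5.949)^(-0.2021) = 0.6975.
C_{D,max} = 0.6975×5.28 = 3.68 mol/L.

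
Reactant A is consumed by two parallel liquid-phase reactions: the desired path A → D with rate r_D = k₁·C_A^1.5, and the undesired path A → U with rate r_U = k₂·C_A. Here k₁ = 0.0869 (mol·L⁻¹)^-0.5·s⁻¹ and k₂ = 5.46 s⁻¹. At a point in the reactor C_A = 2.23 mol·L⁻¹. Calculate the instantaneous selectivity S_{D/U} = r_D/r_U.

S_{D/U} = r_D/r_U = (k₁·C_A^1.5)/(k₂·C_A) = (k₁/k₂)·C_A^0.5.
= (0.0869×2.230^1.5) / (5.46×2.230) = 0.2894/12.18 = 0.0238.
Since the desired path is higher order in A, keeping C_A high (PFR or concentrated feed) favours D.

0.0238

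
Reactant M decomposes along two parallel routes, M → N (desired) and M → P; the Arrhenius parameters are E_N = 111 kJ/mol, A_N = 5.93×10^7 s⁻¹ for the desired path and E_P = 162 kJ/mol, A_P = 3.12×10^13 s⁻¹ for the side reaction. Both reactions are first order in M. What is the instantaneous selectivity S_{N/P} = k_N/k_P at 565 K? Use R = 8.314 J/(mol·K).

0.0986

Since both paths have the same order in M, the concentration cancels and S_{N/P} = k_N/k_P = (A_N/A_P)·exp[(E_P−E_N)/(RT)].
(E_P−E_N)/(RT) = (162−111)×10³/(8.314×565) = 51000/4697 = 10.86.
k_N/k_P = (5.93×10^7/3.12×10^13)·exp(10.86) = 1.901×10^-6 × 51899 = 0.0986.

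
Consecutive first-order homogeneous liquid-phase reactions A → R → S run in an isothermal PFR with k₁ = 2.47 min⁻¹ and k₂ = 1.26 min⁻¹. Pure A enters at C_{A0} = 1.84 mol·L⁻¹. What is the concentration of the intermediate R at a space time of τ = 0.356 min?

Solving the coupled first-order balances gives C_R(τ) = [k₁/(k₂−k₁)]·C_{A0}·(e^(−k₁τ) − e^(−k₂τ)).
e^(−k₁τ) = e^(−2.47×0.356) = e^(−0.8793) = 0.4151; e^(−k₂τ) = e^(−0.4486) = 0.6385.
C_R = 2.47×1.84/(1.26−2.47) × (0.4151−0.6385) = (-3.756)×(-0.2235) = 0.8394 mol·L⁻¹.

0.839 mol·L⁻¹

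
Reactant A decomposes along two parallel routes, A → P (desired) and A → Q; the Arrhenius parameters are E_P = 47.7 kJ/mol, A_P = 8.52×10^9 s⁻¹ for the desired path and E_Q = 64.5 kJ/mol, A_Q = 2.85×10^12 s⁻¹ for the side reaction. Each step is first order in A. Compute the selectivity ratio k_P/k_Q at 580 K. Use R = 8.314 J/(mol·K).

With equal orders, S_{P/Q} = k_P/k_Q = (A_P/A_Q)·exp[(E_Q−E_P)/(RT)].
(E_Q−E_P)/(RT) = (64.5−47.7)×10³/(8.314×580) = 16800/4822 = 3.484.
k_P/k_Q = (8.52×10^9/2.85×10^12)·exp(3.484) = 0.002989 × 32.59 = 0.0974.

0.0974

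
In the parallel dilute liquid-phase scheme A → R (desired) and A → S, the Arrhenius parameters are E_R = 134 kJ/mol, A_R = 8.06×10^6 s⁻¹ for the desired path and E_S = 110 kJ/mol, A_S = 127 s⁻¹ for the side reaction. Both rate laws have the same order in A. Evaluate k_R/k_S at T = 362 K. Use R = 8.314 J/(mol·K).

21.8

Since both paths have the same order in A, the concentration cancels and S_{R/S} = k_R/k_S = (A_R/A_S)·exp[(E_S−E_R)/(RT)].
(E_S−E_R)/(RT) = (110−134)×10³/(8.314×362) = -24000/3010 = -7.974.
k_R/k_S = (8.06×10^6/127)·exp(-7.974) = 63465 × 3.442×10^-4 = 21.8.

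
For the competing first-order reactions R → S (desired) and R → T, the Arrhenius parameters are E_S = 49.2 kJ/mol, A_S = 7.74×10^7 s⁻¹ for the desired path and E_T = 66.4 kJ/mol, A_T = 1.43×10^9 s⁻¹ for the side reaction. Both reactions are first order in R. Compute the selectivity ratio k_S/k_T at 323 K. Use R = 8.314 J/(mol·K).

With equal orders, S_{S/T} = k_S/k_T = (A_S/A_T)·exp[(E_T−E_S)/(RT)].
(E_T−E_S)/(RT) = (66.4−49.2)×10³/(8.314×323) = 17200/2685 = 6.405.
k_S/k_T = (7.74×10^7/1.43×10^9)·exp(6.405) = 0.05413 × 604.8 = 32.7.
Since E_S < E_T, lowering the temperature improves selectivity toward S.

32.7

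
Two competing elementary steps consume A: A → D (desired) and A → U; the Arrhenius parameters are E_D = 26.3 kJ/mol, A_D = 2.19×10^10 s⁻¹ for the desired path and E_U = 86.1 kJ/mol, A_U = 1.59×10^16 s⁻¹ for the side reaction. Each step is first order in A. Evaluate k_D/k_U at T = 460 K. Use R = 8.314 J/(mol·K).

With equal orders, S_{D/U} = k_D/k_U = (A_D/A_U)·exp[(E_U−E_D)/(RT)].
(E_U−E_D)/(RT) = (86.1−26.3)×10³/(8.314×460) = 59800/3824 = 15.64.
k_D/k_U = (2.19×10^10/1.59×10^16)·exp(15.64) = 1.377×10^-6 × 6.177×10^6 = 8.51.

8.51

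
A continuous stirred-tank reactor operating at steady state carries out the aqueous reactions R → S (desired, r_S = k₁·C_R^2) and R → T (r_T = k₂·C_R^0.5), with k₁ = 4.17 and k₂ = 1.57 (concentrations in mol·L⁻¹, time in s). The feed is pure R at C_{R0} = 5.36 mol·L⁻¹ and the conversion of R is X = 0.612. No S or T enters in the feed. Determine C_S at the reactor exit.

Exit C_R = C_{R0}(1−X) = 5.36×0.388 = 2.080 mol·L⁻¹.
In a CSTR the entire volume is at exit conditions, so r_S = 4.17×2.080^2 = 18.04 and r_T = 1.57×2.080^0.5 = 2.264.
Fraction of consumed R going to S: r_S/(r_S+r_T) = 0.8885.
C_S = 0.8885·C_{R0}·X = 0.8885×5.36×0.612 = 2.91 mol·L⁻¹.

2.91 mol·L⁻¹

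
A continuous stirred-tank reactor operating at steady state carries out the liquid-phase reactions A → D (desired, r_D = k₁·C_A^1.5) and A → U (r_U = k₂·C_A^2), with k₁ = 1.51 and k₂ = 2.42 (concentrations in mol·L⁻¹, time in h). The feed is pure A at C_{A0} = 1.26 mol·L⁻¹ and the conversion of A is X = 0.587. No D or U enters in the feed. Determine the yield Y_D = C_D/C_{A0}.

0.272

Exit C_A = C_{A0}(1−X) = 1.26×0.413 = 0.5204 mol·L⁻¹.
Rates in a CSTR are evaluated at the outlet concentration: r_D = 1.51×0.5204^1.5 = 0.5668, r_U = 2.42×0.5204^2 = 0.6553.
Fraction of consumed A going to D: r_D/(r_D+r_U) = 0.4638.
C_D = 0.4638·C_{A0}·X = 0.4638×1.26×0.587 = 0.343 mol·L⁻¹; Y_D = C_D/C_{A0} = 0.272.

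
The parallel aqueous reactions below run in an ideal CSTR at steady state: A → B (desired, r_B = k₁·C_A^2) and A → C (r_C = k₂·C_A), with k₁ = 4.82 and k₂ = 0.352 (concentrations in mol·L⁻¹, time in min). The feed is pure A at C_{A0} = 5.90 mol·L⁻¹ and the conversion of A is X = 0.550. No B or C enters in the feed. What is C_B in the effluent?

3.16 mol·L⁻¹

Exit C_A = C_{A0}(1−X) = 5.90×0.450 = 2.655 mol·L⁻¹.
A CSTR operates uniformly at the exit composition, giving r_B = 33.98 and r_C = 0.9346 (each k·C_A^n at C_A = 2.655).
Fraction of consumed A going to B: r_B/(r_B+r_C) = 0.9732.
C_B = 0.9732·C_{A0}·X = 0.9732×5.90×0.550 = 3.16 mol·L⁻¹.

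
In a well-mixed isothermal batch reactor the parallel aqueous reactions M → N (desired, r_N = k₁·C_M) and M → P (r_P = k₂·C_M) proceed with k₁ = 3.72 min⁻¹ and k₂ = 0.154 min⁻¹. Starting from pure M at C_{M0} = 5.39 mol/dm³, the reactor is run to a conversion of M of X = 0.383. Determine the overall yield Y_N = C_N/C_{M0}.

C_M = C_{M0}(1−X) = 3.326 mol/dm³.
Both paths are first order in M, so the instantaneous fraction to N is constant: dC_N/d(−C_M) = k₁/(k₁+k₂) = 0.9602.
C_N = 0.9602·(C_{M0}−C_M) = 0.9602×2.064 = 1.98 mol/dm³.
Y_N = C_N/C_{M0} = 1.982/5.39 = 0.368.

0.368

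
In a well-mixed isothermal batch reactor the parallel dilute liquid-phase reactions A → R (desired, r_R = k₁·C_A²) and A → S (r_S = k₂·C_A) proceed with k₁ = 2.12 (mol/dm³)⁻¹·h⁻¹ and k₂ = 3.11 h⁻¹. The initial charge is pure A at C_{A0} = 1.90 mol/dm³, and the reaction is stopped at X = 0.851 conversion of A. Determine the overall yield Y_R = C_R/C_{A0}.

C_A = C_{A0}(1−X) = 0.2831 mol/dm³.
Along a PFR/batch, dC_S/dC_A = −r_S/(r_R+r_S) = −k₂/(k₂+k₁·C_A).
Integrating from C_{A0} to C_A: C_S = (3.11/2.12)·ln[(3.11+2.12·1.90)/(3.11+2.12·0.283)] = 1.467·ln(7.138/3.710) = 0.9599 mol/dm³.
Then C_R = (C_{A0}−C_A) − C_S = 1.617 − 0.9599 = 0.6570 mol/dm³.
Y_R = C_R/C_{A0} = 0.6570/1.90 = 0.346.

0.346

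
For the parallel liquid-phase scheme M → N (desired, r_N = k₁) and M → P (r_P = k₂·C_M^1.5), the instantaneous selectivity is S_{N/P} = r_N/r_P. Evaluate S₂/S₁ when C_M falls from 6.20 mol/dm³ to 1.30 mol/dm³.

10.4

S_{N/P} = (k₁/k₂)·C_M^-1.5, so S₂/S₁ = (C_{M,2}/C_{M,1})^-1.5.
= (1.30/6.20)^(-1.5) = (0.2097)^(-1.5) = 10.4.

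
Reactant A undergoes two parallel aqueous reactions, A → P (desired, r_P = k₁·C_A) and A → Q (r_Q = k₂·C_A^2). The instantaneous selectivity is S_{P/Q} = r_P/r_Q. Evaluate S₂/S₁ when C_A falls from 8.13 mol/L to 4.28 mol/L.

1.90

S_{P/Q} = (k₁/k₂)·C_A⁻¹, so S₂/S₁ = (C_{A,2}/C_{A,1})⁻¹.
= 8.13/4.28 = 1.90.
Selectivity toward P rises as C_A falls — low-concentration operation is favoured.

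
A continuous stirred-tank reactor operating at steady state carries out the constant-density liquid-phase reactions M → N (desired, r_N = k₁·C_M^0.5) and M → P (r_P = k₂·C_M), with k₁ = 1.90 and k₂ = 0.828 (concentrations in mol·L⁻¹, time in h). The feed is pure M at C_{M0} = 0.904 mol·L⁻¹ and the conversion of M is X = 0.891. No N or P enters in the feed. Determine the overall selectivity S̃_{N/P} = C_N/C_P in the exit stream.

7.31

Exit C_M = C_{M0}(1−X) = 0.904×0.109 = 0.09854 mol·L⁻¹.
Rates in a CSTR are evaluated at the outlet concentration: r_N = 1.90×0.09854^0.5 = 0.5964, r_P = 0.828×0.09854 = 0.08159.
Overall selectivity = C_N/C_P = r_Nτ/(r_Pτ) = r_N/r_P = 7.31.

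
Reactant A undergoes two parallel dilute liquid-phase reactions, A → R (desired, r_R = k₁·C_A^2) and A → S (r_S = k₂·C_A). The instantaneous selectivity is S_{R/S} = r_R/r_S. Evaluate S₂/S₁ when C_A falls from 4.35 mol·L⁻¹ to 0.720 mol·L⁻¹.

S_{R/S} = (k₁/k₂)·C_A, so S₂/S₁ = (C_{A,2}/C_{A,1}).
= 0.720/4.35 = 0.166.
Selectivity toward R falls as C_A falls — high-concentration operation is favoured.

0.166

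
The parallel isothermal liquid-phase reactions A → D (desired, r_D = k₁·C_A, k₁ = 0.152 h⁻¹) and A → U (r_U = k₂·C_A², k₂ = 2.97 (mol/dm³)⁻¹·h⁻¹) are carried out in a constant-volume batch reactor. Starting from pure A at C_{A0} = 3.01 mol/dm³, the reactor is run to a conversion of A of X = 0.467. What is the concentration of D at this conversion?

C_A = C_{A0}(1−X) = 1.604 mol/dm³.
Along a PFR/batch, dC_D/dC_A = −r_D/(r_D+r_U) = −k₁/(k₁+k₂·C_A).
Integrating from C_{A0} to C_A: C_D = (0.152/2.97)·ln[(0.152+2.97·3.01)/(0.152+2.97·1.60)] = 0.05118·ln(9.092/4.917) = 0.03146 mol/dm³.

0.0315 mol/dm³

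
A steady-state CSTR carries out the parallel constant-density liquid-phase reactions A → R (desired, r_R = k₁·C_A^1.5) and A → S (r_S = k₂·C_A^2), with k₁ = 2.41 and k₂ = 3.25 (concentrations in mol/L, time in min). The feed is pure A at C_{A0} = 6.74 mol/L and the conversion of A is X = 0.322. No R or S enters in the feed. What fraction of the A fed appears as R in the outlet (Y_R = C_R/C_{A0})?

0.0829

Exit C_A = C_{A0}(1−X) = 6.74×0.678 = 4.570 mol/L.
Rates in a CSTR are evaluated at the outlet concentration: r_R = 2.41×4.570^1.5 = 23.54, r_S = 3.25×4.570^2 = 67.87.
Fraction of consumed A going to R: r_R/(r_R+r_S) = 0.2575.
C_R = 0.2575·C_{A0}·X = 0.2575×6.74×0.322 = 0.559 mol/L; Y_R = C_R/C_{A0} = 0.0829.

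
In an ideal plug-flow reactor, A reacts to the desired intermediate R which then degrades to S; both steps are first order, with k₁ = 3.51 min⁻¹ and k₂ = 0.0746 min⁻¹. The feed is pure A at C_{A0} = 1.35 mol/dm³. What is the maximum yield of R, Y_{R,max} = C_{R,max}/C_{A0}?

0.920

At the optimum, C_{R,max}/C_{A0} = (k₁/k₂)^[k₂/(k₂−k₁)].
= (3.51/0.0746)^(0.0746/(0.0746−3.51)) = (47.05)^(-0.02172) = 0.9198.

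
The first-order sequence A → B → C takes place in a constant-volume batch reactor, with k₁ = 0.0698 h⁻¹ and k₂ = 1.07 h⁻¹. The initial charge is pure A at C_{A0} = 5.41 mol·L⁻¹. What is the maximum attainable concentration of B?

0.292 mol·L⁻¹

For a first-order series the maximum intermediate yield is C_{B,max}/C_{A0} = (k₁/k₂)^[k₂/(k₂−k₁)].
= (0.0698/1.07)^(1.07/(1.07−0.0698)) = (0.06523)^(1.070) = 0.05392.
C_{B,max} = 0.05392×5.41 = 0.292 mol·L⁻¹.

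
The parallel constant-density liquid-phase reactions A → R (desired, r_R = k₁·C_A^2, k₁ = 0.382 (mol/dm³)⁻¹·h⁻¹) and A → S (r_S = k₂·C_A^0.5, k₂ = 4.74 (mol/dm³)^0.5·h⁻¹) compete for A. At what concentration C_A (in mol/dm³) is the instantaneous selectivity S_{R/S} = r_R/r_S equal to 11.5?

S_{R/S} = (k₁/k₂)·C_A^1.5 ⇒ C_A = (S·k₂/k₁)^(1/1.5).
= (11.5×4.74/0.382)^(0.6667) = (142.7)^(0.6667) = 27.3 mol/dm³.

27.3 mol/dm³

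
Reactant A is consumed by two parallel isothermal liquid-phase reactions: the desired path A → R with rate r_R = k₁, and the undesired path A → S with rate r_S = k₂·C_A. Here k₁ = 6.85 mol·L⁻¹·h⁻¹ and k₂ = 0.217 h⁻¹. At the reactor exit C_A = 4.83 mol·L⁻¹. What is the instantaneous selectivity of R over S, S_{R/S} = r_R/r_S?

S_{R/S} = r_R/r_S = (k₁)/(k₂·C_A) = (k₁/k₂)·C_A⁻¹.
= (6.85) / (0.217×4.830) = 6.850/1.048 = 6.54.
The undesired path is higher order in A, so low C_A (CSTR or dilute feed) favours R.

6.54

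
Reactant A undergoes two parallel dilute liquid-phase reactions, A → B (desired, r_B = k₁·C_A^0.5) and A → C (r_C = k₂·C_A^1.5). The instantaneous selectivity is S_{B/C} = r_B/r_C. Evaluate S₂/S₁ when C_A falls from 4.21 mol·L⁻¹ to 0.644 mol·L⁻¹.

6.54

S_{B/C} = (k₁/k₂)·C_A⁻¹, so S₂/S₁ = (C_{A,2}/C_{A,1})⁻¹.
= 4.21/0.644 = 6.54.
Selectivity toward B rises as C_A falls — low-concentration operation is favoured.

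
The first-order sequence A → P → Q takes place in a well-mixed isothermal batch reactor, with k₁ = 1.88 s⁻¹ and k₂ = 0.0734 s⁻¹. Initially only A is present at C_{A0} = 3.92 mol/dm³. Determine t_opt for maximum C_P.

The intermediate peaks when r₁ = r₂, i.e. k₁e^(−k₁t) = k₂e^(−k₂t), giving t_opt = ln(k₂/k₁)/(k₂−k₁).
= ln(0.0734/1.88)/(0.0734−1.88) = ln(0.03904)/-1.807 = -3.243/-1.807 = 1.80 s.

1.80 s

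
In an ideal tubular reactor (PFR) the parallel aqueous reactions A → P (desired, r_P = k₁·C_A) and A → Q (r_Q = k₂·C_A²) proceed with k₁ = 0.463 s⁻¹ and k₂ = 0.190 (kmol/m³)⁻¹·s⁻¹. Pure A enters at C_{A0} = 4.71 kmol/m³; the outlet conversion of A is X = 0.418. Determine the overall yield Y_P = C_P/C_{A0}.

0.167

C_A = C_{A0}(1−X) = 2.741 kmol/m³.
Along a PFR/batch, dC_P/dC_A = −r_P/(r_P+r_Q) = −k₁/(k₁+k₂·C_A).
Integrating from C_{A0} to C_A: C_P = (0.463/0.190)·ln[(0.463+0.190·4.71)/(0.463+0.190·2.74)] = 2.437·ln(1.358/0.9838) = 0.7852 kmol/m³.
Y_P = C_P/C_{A0} = 0.7852/4.71 = 0.167.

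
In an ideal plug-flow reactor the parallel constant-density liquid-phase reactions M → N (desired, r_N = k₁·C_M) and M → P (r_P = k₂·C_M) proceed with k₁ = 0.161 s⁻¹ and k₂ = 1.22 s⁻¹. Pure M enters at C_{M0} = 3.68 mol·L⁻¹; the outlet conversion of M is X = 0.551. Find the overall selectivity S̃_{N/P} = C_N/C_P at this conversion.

C_M = C_{M0}(1−X) = 1.652 mol·L⁻¹.
Both paths are first order in M, so the instantaneous fraction to N is constant: dC_N/d(−C_M) = k₁/(k₁+k₂) = 0.1166.
C_N = 0.1166·(C_{M0}−C_M) = 0.1166×2.028 = 0.236 mol·L⁻¹.
C_P = (C_{M0}−C_M)−C_N = 1.791 mol·L⁻¹; S̃_{N/P} = 0.2364/1.791 = 0.132.

0.132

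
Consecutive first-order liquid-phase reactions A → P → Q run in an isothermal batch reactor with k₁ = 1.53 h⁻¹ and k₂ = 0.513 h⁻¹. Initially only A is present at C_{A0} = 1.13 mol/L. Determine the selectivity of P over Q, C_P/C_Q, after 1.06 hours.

2.55

Solving the coupled first-order balances gives C_P(t) = [k₁/(k₂−k₁)]·C_{A0}·(e^(−k₁t) − e^(−k₂t)).
e^(−k₁t) = e^(−1.53×1.06) = e^(−1.622) = 0.1975; e^(−k₂t) = e^(−0.5438) = 0.5805.
C_P = 1.53×1.13/(0.513−1.53) × (0.1975−0.5805) = (-1.700)×(-0.3830) = 0.6511 mol/L.
C_A = C_{A0}e^(−k₁t) = 0.2232 mol/L, so C_Q = C_{A0}−C_A−C_P = 0.2557 mol/L; C_P/C_Q = 2.55.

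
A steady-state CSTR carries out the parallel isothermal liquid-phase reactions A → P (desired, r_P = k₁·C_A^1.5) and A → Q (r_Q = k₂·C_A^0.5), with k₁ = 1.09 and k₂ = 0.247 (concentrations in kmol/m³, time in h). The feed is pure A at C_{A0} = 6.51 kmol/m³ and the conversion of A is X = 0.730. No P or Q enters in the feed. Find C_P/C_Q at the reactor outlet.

Exit C_A = C_{A0}(1−X) = 6.51×0.270 = 1.758 kmol/m³.
Rates in a CSTR are evaluated at the outlet concentration: r_P = 1.09×1.758^1.5 = 2.540, r_Q = 0.247×1.758^0.5 = 0.3275.
Overall selectivity = C_P/C_Q = r_Pτ/(r_Qτ) = r_P/r_Q = 7.76.

7.76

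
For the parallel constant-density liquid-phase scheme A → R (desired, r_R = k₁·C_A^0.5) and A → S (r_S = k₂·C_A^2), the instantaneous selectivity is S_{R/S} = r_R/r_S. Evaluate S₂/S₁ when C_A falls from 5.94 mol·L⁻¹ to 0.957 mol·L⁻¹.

S_{R/S} = (k₁/k₂)·C_A^-1.5, so S₂/S₁ = (C_{A,2}/C_{A,1})^-1.5.
= (0.957/5.94)^(-1.5) = (0.1611)^(-1.5) = 15.5.
Selectivity toward R rises as C_A falls — low-concentration operation is favoured.

15.5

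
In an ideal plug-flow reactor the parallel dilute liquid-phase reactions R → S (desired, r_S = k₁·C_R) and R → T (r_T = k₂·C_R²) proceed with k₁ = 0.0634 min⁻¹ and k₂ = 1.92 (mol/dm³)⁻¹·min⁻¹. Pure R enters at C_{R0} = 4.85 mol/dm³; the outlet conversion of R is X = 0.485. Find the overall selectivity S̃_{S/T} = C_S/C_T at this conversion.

0.00931

C_R = C_{R0}(1−X) = 2.498 mol/dm³.
Along a PFR/batch, dC_S/dC_R = −r_S/(r_S+r_T) = −k₁/(k₁+k₂·C_R).
Integrating from C_{R0} to C_R: C_S = (0.0634/1.92)·ln[(0.0634+1.92·4.85)/(0.0634+1.92·2.50)] = 0.03302·ln(9.375/4.859) = 0.02170 mol/dm³.
C_T = (C_{R0}−C_R)−C_S = 2.331 mol/dm³; S̃_{S/T} = 0.02170/2.331 = 0.00931.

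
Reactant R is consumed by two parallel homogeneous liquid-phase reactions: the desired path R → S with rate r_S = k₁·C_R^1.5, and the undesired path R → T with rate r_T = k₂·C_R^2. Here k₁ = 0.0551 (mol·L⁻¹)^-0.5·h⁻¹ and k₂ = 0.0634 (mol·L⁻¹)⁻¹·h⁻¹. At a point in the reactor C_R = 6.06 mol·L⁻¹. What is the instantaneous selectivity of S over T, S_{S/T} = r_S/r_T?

S_{S/T} = r_S/r_T = (k₁·C_R^1.5)/(k₂·C_R^2) = (k₁/k₂)·C_R^-0.5.
= (0.0551×6.060^1.5) / (0.0634×6.060^2) = 0.8220/2.328 = 0.353.
The undesired path is higher order in R, so low C_R (CSTR or dilute feed) favours S.

0.353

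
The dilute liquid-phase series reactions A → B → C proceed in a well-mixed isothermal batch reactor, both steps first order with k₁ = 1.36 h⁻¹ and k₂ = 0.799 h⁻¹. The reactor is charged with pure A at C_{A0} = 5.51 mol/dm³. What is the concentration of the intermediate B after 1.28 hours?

2.46 mol/dm³

For first-order series with pure A initially, C_B(t) = k₁C_{A0}/(k₂−k₁)·(e^(−k₁t) − e^(−k₂t)).
e^(−k₁t) = e^(−1.36×1.28) = e^(−1.741) = 0.1754; e^(−k₂t) = e^(−1.023) = 0.3596.
C_B = 1.36×5.51/(0.799−1.36) × (0.1754−0.3596) = (-13.36)×(-0.1842) = 2.461 mol/dm³.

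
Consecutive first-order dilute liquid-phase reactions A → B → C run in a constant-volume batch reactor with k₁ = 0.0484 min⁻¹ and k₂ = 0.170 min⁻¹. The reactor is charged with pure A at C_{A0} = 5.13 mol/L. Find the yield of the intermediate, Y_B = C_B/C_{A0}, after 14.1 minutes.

For first-order series with pure A initially, C_B(t) = k₁C_{A0}/(k₂−k₁)·(e^(−k₁t) − e^(−k₂t)).
e^(−k₁t) = e^(−0.0484×14.1) = e^(−0.6824) = 0.5054; e^(−k₂t) = e^(−2.397) = 0.09099.
C_B = 0.0484×5.13/(0.170−0.0484) × (0.5054−0.09099) = 2.042×0.4144 = 0.8461 mol/L.
Y_B = C_B/C_{A0} = 0.8461/5.13 = 0.165.

0.165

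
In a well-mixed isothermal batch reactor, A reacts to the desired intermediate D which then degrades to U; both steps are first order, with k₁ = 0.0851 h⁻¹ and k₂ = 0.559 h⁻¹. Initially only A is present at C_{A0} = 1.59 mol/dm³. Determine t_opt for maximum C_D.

For first-order series the maximum of C_D occurs at t_opt = ln(k₂/k₁)/(k₂−k₁).
= ln(0.559/0.0851)/(0.559−0.0851) = ln(6.569)/0.4739 = 1.882/0.4739 = 3.97 h.

3.97 h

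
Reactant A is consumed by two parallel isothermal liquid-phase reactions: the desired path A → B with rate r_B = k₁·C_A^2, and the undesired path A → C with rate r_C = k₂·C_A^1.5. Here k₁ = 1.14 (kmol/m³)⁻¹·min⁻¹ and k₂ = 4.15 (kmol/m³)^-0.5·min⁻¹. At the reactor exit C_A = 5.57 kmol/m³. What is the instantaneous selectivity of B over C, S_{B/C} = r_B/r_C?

0.648

S_{B/C} = r_B/r_C = (k₁·C_A^2)/(k₂·C_A^1.5) = (k₁/k₂)·C_A^0.5.
= (1.14×5.570^2) / (4.15×5.570^1.5) = 35.37/54.55 = 0.648.
Since the desired path is higher order in A, keeping C_A high (PFR or concentrated feed) favours B.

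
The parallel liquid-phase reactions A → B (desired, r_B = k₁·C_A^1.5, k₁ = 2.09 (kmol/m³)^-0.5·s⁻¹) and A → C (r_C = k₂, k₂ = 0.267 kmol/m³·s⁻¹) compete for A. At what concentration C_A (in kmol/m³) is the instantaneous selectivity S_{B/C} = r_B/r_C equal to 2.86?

S_{B/C} = (k₁/k₂)·C_A^1.5 ⇒ C_A = (S·k₂/k₁)^(1/1.5).
= (2.86×0.267/2.09)^(0.6667) = (0.3654)^(0.6667) = 0.511 kmol/m³.

0.511 kmol/m³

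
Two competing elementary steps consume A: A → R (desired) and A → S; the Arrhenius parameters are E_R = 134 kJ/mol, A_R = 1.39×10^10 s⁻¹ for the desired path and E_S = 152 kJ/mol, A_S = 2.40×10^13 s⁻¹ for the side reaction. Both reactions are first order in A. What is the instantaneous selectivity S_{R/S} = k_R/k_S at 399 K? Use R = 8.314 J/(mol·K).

k_R/k_S = (A_R/A_S)·exp[−(E_R−E_S)/(RT)] = (A_R/A_S)·exp[(E_S−E_R)/(RT)].
(E_S−E_R)/(RT) = (152−134)×10³/(8.314×399) = 18000/3317 = 5.426.
k_R/k_S = (1.39×10^10/2.40×10^13)·exp(5.426) = 5.792×10^-4 × 227.3 = 0.132.
Since E_R < E_S, lowering the temperature improves selectivity toward R.

0.132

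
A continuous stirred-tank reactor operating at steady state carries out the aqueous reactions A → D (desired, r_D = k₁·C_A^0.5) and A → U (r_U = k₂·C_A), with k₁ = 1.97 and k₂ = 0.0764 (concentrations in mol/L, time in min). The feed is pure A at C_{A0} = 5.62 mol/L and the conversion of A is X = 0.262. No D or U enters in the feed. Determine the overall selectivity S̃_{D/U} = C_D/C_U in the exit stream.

Exit C_A = C_{A0}(1−X) = 5.62×0.738 = 4.148 mol/L.
A CSTR operates uniformly at the exit composition, giving r_D = 4.012 and r_U = 0.3169 (each k·C_A^n at C_A = 4.148).
Overall selectivity = C_D/C_U = r_Dτ/(r_Uτ) = r_D/r_U = 12.7.

12.7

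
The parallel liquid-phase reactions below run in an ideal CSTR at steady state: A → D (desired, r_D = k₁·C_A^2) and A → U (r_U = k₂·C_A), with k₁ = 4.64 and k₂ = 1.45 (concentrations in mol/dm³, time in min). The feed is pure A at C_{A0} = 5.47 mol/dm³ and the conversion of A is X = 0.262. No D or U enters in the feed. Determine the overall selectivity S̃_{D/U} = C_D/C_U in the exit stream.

Exit C_A = C_{A0}(1−X) = 5.47×0.738 = 4.037 mol/dm³.
Rates in a CSTR are evaluated at the outlet concentration: r_D = 4.64×4.037^2 = 75.61, r_U = 1.45×4.037 = 5.853.
Overall selectivity = C_D/C_U = r_Dτ/(r_Uτ) = r_D/r_U = 12.9.

12.9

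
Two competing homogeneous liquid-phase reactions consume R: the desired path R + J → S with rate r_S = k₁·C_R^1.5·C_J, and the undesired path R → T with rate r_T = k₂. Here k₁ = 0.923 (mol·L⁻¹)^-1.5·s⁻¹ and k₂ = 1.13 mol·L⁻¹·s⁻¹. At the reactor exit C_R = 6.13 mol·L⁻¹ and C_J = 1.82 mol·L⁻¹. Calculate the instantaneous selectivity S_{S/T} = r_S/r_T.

22.6

S_{S/T} = r_S/r_T = (k₁·C_R^1.5·C_J)/(k₂) = (k₁/k₂)·C_R^1.5·C_J.
= (0.923×6.130^1.5×1.820) / (1.13) = 25.50/1.130 = 22.6.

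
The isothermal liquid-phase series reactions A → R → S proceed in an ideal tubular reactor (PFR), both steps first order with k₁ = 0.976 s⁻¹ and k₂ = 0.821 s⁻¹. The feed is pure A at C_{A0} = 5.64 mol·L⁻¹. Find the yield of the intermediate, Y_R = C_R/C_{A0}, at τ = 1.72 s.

Solving the coupled first-order balances gives C_R(τ) = [k₁/(k₂−k₁)]·C_{A0}·(e^(−k₁τ) − e^(−k₂τ)).
e^(−k₁τ) = e^(−0.976×1.72) = e^(−1.679) = 0.1866; e^(−k₂τ) = e^(−1.412) = 0.2436.
C_R = 0.976×5.64/(0.821−0.976) × (0.1866−0.2436) = (-35.51)×(-0.05701) = 2.025 mol·L⁻¹.
Y_R = C_R/C_{A0} = 2.025/5.64 = 0.359.

0.359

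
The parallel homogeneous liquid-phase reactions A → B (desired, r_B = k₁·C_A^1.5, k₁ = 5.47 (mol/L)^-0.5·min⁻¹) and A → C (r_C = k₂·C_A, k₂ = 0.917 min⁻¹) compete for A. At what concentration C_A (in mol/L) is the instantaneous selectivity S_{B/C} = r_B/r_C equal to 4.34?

0.529 mol/L

S_{B/C} = (k₁/k₂)·C_A^0.5 ⇒ C_A = (S·k₂/k₁)^(2).
= (4.34×0.917/5.47)^(2) = (0.7276)^(2) = 0.529 mol/L.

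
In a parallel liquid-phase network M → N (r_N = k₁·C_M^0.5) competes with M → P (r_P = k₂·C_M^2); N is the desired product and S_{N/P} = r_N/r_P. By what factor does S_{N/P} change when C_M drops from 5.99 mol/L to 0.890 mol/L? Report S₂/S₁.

S_{N/P} = (k₁/k₂)·C_M^-1.5, so S₂/S₁ = (C_{M,2}/C_{M,1})^-1.5.
= (0.890/5.99)^(-1.5) = (0.1486)^(-1.5) = 17.5.

17.5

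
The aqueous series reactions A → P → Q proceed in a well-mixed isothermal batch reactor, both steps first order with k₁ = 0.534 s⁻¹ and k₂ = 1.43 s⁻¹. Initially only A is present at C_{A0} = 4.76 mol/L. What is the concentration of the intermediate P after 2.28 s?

0.731 mol/L

Solving the coupled first-order balances gives C_P(t) = [k₁/(k₂−k₁)]·C_{A0}·(e^(−k₁t) − e^(−k₂t)).
e^(−k₁t) = e^(−0.534×2.28) = e^(−1.218) = 0.2960; e^(−k₂t) = e^(−3.260) = 0.03837.
C_P = 0.534×4.76/(1.43−0.534) × (0.2960−0.03837) = 2.837×0.2576 = 0.7308 mol/L.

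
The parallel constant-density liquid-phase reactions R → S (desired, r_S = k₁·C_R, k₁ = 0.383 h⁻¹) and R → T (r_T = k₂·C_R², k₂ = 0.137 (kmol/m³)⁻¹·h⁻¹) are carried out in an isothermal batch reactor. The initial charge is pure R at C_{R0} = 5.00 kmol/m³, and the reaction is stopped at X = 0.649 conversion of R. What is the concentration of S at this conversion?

1.50 kmol/m³

C_R = C_{R0}(1−X) = 1.755 kmol/m³.
Along a PFR/batch, dC_S/dC_R = −r_S/(r_S+r_T) = −k₁/(k₁+k₂·C_R).
Integrating from C_{R0} to C_R: C_S = (0.383/0.137)·ln[(0.383+0.137·5.00)/(0.383+0.137·1.75)] = 2.796·ln(1.068/0.6234) = 1.505 kmol/m³.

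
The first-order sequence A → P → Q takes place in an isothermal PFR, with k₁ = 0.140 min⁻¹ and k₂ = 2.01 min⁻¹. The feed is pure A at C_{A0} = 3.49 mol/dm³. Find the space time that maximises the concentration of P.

1.42 min

For first-order series the maximum of C_P occurs at τ_opt = ln(k₂/k₁)/(k₂−k₁).
= ln(2.01/0.140)/(2.01−0.140) = ln(14.36)/1.870 = 2.664/1.870 = 1.42 min.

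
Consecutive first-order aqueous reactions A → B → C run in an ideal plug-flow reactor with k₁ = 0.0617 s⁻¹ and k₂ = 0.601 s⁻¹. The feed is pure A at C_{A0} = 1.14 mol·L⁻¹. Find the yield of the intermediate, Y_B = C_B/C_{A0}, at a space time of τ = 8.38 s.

For first-order series with pure A initially, C_B(τ) = k₁C_{A0}/(k₂−k₁)·(e^(−k₁τ) − e^(−k₂τ)).
e^(−k₁τ) = e^(−0.0617×8.38) = e^(−0.5170) = 0.5963; e^(−k₂τ) = e^(−5.036) = 0.006497.
C_B = 0.0617×1.14/(0.601−0.0617) × (0.5963−0.006497) = 0.1304×0.5898 = 0.07692 mol·L⁻¹.
Y_B = C_B/C_{A0} = 0.07692/1.14 = 0.0675.

0.0675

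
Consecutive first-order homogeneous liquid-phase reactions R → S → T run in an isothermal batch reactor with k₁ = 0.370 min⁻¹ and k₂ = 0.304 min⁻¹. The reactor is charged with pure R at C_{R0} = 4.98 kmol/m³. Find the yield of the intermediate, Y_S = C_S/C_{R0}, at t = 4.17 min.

The intermediate concentration in a first-order A→B→C sequence is C_S = k₁C_{R0}(e^(−k₁t) − e^(−k₂t))/(k₂−k₁).
e^(−k₁t) = e^(−0.370×4.17) = e^(−1.543) = 0.2138; e^(−k₂t) = e^(−1.268) = 0.2815.
C_S = 0.370×4.98/(0.304−0.370) × (0.2138−0.2815) = (-27.92)×(-0.06772) = 1.891 kmol/m³.
Y_S = C_S/C_{R0} = 1.891/4.98 = 0.380.

0.380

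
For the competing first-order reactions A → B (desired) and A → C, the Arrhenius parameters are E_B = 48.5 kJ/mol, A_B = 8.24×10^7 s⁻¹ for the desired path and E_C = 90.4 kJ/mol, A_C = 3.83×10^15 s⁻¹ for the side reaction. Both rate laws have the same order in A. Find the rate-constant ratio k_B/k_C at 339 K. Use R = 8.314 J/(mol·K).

k_B/k_C = (A_B/A_C)·exp[−(E_B−E_C)/(RT)] = (A_B/A_C)·exp[(E_C−E_B)/(RT)].
(E_C−E_B)/(RT) = (90.4−48.5)×10³/(8.314×339) = 41900/2818 = 14.87.
k_B/k_C = (8.24×10^7/3.83×10^15)·exp(14.87) = 2.151×10^-8 × 2.860×10^6 = 0.0615.
Since E_B < E_C, lowering the temperature improves selectivity toward B.

0.0615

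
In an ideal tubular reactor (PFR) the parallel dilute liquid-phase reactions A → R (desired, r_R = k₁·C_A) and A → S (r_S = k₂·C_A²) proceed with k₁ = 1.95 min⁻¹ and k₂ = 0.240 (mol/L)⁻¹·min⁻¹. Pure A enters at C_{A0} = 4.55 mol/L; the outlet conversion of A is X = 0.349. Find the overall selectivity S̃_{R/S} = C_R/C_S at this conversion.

2.17

C_A = C_{A0}(1−X) = 2.962 mol/L.
Along a PFR/batch, dC_R/dC_A = −r_R/(r_R+r_S) = −k₁/(k₁+k₂·C_A).
Integrating from C_{A0} to C_A: C_R = (1.95/0.240)·ln[(1.95+0.240·4.55)/(1.95+0.240·2.96)] = 8.125·ln(3.042/2.661) = 1.088 mol/L.
C_S = (C_{A0}−C_A)−C_R = 0.5004 mol/L; S̃_{R/S} = 1.088/0.5004 = 2.17.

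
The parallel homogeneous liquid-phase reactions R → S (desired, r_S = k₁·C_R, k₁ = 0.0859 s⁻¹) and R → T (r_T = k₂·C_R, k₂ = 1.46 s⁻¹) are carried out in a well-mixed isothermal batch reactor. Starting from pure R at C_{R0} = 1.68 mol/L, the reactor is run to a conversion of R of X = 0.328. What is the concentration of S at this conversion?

0.0306 mol/L

C_R = C_{R0}(1−X) = 1.129 mol/L.
Both paths are first order in R, so the instantaneous fraction to S is constant: dC_S/d(−C_R) = k₁/(k₁+k₂) = 0.05557.
C_S = 0.05557·(C_{R0}−C_R) = 0.05557×0.5510 = 0.0306 mol/L.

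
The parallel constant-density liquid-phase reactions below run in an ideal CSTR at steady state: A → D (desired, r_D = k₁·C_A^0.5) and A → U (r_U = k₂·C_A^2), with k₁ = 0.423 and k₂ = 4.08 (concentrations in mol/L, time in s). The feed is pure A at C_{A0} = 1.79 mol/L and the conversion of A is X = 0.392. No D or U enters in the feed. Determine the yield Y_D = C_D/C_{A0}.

0.0328

Exit C_A = C_{A0}(1−X) = 1.79×0.608 = 1.088 mol/L.
A CSTR operates uniformly at the exit composition, giving r_D = 0.4413 and r_U = 4.833 (each k·C_A^n at C_A = 1.088).
Fraction of consumed A going to D: r_D/(r_D+r_U) = 0.08367.
C_D = 0.08367·C_{A0}·X = 0.08367×1.79×0.392 = 0.0587 mol/L; Y_D = C_D/C_{A0} = 0.0328.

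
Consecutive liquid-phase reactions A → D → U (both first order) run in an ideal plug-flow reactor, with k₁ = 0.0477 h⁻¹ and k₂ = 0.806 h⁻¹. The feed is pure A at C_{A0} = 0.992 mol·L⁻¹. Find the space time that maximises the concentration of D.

3.73 h

The intermediate peaks when r₁ = r₂, i.e. k₁e^(−k₁τ) = k₂e^(−k₂τ), giving τ_opt = ln(k₂/k₁)/(k₂−k₁).
= ln(0.806/0.0477)/(0.806−0.0477) = ln(16.90)/0.7583 = 2.827/0.7583 = 3.73 h.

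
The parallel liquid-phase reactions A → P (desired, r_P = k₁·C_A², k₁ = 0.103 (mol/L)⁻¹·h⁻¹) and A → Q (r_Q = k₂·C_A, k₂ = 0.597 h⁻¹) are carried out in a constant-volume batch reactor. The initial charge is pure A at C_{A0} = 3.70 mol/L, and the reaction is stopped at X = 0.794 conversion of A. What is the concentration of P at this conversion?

C_A = C_{A0}(1−X) = 0.7622 mol/L.
Along a PFR/batch, dC_Q/dC_A = −r_Q/(r_P+r_Q) = −k₂/(k₂+k₁·C_A).
Integrating from C_{A0} to C_A: C_Q = (0.597/0.103)·ln[(0.597+0.103·3.70)/(0.597+0.103·0.762)] = 5.796·ln(0.9781/0.6755) = 2.145 mol/L.
Then C_P = (C_{A0}−C_A) − C_Q = 2.938 − 2.145 = 0.7924 mol/L.

0.792 mol/L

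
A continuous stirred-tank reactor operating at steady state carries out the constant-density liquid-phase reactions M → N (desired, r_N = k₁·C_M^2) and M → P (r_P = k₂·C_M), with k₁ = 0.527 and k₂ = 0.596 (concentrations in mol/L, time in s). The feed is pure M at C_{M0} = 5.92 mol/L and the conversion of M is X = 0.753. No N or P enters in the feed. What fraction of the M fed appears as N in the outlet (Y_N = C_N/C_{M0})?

Exit C_M = C_{M0}(1−X) = 5.92×0.247 = 1.462 mol/L.
A CSTR operates uniformly at the exit composition, giving r_N = 1.127 and r_P = 0.8715 (each k·C_M^n at C_M = 1.462).
Fraction of consumed M going to N: r_N/(r_N+r_P) = 0.5639.
C_N = 0.5639·C_{M0}·X = 0.5639×5.92×0.753 = 2.51 mol/L; Y_N = C_N/C_{M0} = 0.425.

0.425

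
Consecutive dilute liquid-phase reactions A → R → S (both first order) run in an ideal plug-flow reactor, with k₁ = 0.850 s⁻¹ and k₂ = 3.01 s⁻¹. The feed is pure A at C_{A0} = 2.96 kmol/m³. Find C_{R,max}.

Evaluating C_R at τ_opt = ln(k₂/k₁)/(k₂−k₁) gives C_{R,max}/C_{A0} = (k₁/k₂)^[k₂/(k₂−k₁)].
= (0.850/3.01)^(3.01/(3.01−0.850)) = (0.2824)^(1.394) = 0.1717.
C_{R,max} = 0.1717×2.96 = 0.508 kmol/m³.

0.508 kmol/m³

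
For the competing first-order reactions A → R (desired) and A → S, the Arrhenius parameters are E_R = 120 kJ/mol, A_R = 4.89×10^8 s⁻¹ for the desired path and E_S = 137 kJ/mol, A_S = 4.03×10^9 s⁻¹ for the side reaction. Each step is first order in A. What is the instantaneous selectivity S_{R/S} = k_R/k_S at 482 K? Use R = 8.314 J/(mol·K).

k_R/k_S = (A_R/A_S)·exp[−(E_R−E_S)/(RT)] = (A_R/A_S)·exp[(E_S−E_R)/(RT)].
(E_S−E_R)/(RT) = (137−120)×10³/(8.314×482) = 17000/4007 = 4.242.
k_R/k_S = (4.89×10^8/4.03×10^9)·exp(4.242) = 0.1213 × 69.56 = 8.44.

8.44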